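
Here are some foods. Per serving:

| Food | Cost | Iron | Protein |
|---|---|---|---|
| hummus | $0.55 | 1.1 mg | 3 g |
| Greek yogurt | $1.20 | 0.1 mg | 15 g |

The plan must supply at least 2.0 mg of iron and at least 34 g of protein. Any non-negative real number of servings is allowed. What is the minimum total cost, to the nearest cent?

Compare the cost at each extreme point of the feasible region.
hummus only: max(2.0/1.1, 34/3) = 11.33 servings → $6.23.
Greek yogurt only: max(2.0/0.1, 34/15) = 20 servings → $24.00.
hummus + Greek yogurt with both tight: 1.642 servings and 1.938 servings → $3.23.
So the least-cost plan costs $3.23.

$3.23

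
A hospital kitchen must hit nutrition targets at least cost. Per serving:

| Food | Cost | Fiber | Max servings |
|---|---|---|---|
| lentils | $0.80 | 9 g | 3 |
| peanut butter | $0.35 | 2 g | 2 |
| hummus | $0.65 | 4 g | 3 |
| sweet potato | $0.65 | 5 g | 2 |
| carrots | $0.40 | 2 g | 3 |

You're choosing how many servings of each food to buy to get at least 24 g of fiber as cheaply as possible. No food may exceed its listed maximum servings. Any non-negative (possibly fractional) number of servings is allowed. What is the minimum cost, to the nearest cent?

Cost per g of fiber: lentils $0.0889, sweet potato $0.1300, hummus $0.1625, peanut butter $0.1750, carrots $0.2000.
Take 2.667 servings of lentils: +24.0 g fiber for $2.13 (total $2.13, still need 0.0 g).
Filling from the cheapest source first is optimal under one linear minimum: $2.13.

$2.13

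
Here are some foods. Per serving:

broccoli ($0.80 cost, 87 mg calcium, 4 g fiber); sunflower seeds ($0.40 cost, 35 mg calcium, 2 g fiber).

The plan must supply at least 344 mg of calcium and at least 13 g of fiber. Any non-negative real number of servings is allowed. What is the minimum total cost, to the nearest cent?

$3.16

Minimising a linear cost over {calcium ≥ 344, fiber ≥ 13, servings ≥ 0} — the optimum is at a vertex, using one or two foods.
broccoli only: max(344/87, 13/4) = 3.954 servings → $3.16.
sunflower seeds only: max(344/35, 13/2) = 9.829 servings → $3.93.
broccoli + sunflower seeds with both targets exact would need a negative amount; discard.
Cheapest feasible corner: $3.16.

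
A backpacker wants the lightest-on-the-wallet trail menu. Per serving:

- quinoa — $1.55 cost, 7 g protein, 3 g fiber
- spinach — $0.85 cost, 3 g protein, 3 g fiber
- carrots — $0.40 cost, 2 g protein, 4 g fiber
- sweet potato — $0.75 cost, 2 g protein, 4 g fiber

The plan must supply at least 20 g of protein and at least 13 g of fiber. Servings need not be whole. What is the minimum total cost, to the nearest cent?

The cheapest plan sits at a corner of the feasible region — with two constraints it uses at most two foods.
quinoa only: max(20/7, 13/3) = 4.333 servings → $6.72.
spinach only: max(20/3, 13/3) = 6.667 servings → $5.67.
carrots only: max(20/2, 13/4) = 10 servings → $4.00.
sweet potato only: max(20/2, 13/4) = 10 servings → $7.50.
quinoa + spinach with both tight: 1.75 servings and 2.583 servings → $4.91.
quinoa + carrots with both tight: 2.455 servings and 1.409 servings → $4.37.
quinoa + sweet potato with both tight: 2.455 servings and 1.409 servings → $4.86.
spinach + carrots: the both-tight solution has a negative serving — not a feasible corner.
spinach + sweet potato: the both-tight solution has a negative serving — not a feasible corner.
carrots + sweet potato (both tight): parallel constraints — no distinct corner.
So the least-cost plan costs $4.00.

$4.00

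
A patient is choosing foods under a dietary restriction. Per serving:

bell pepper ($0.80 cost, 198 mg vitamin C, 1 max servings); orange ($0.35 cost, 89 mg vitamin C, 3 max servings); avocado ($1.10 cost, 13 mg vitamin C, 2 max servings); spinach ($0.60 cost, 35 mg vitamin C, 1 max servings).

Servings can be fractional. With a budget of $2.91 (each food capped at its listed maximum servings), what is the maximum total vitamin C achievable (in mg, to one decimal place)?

Vitamin C per dollar: orange 254.3, bell pepper 247.5, spinach 58.33, avocado 11.82.
Take 3 servings of orange: spends $1.05, +267.0 mg vitamin C (running total 267.0 mg).
Take 1 serving of bell pepper: spends $0.80, +198.0 mg vitamin C (running total 465.0 mg).
Take 1 serving of spinach: spends $0.60, +35.0 mg vitamin C (running total 500.0 mg).
Take 0.4182 servings of avocado: spends $0.46, +5.4 mg vitamin C (running total 505.4 mg).
Greedy by best ratio exhausts the cost allowance optimally: 505.4 mg.

505.4 mg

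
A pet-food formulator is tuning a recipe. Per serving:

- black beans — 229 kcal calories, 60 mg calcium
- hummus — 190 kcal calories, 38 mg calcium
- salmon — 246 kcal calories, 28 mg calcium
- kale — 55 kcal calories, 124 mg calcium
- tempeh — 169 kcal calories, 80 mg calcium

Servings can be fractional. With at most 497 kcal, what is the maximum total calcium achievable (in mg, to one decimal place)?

1120.5 mg

Calcium per kcal: kale 2.255, tempeh 0.4734, black beans 0.262, hummus 0.2, salmon 0.1138.
With no serving limits, spend the whole calories allowance on kale: 497 kcal / 55 kcal × 124 mg = 1120.5 mg.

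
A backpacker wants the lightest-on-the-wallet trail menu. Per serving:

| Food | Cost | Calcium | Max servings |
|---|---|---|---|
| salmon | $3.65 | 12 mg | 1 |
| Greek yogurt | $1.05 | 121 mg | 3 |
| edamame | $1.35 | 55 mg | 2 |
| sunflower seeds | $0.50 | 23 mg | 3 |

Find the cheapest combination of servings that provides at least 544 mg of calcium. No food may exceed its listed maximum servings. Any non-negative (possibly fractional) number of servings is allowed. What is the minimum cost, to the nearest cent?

Cost per mg of calcium: Greek yogurt $0.0087, sunflower seeds $0.0217, edamame $0.0245, salmon $0.3042.
Take 3 servings of Greek yogurt: +363.0 mg calcium for $3.15 (total $3.15, still need 181.0 mg).
Take 3 servings of sunflower seeds: +69.0 mg calcium for $1.50 (total $4.65, still need 112.0 mg).
Take 2 servings of edamame: +110.0 mg calcium for $2.70 (total $7.35, still need 2.0 mg).
Take 0.1667 servings of salmon: +2.0 mg calcium for $0.61 (total $7.96, still need 0.0 mg).
Filling from the cheapest source first is optimal under one linear minimum: $7.96.

$7.96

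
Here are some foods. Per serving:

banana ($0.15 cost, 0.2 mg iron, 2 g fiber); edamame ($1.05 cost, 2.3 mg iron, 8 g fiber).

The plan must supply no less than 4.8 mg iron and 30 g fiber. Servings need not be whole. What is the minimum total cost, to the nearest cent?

$2.79

banana only: max(4.8/0.2, 30/2) = 24 servings → $3.60.
edamame only: max(4.8/2.3, 30/8) = 3.75 servings → $3.94.
banana + edamame with both tight: 10.2 servings and 1.2 servings → $2.79.
Cheapest feasible corner: $2.79.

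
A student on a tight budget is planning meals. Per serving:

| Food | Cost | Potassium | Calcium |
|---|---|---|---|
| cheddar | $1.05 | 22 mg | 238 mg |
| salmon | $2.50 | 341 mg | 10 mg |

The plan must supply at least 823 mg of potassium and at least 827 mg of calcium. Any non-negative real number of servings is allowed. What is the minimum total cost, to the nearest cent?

An LP optimum is at a vertex; with two nutrient constraints at most two foods are used. Check each candidate.
cheddar only: max(823/22, 827/238) = 37.41 servings → $39.28.
salmon only: max(823/341, 827/10) = 82.7 servings → $206.75.
cheddar + salmon with both tight: 3.383 servings and 2.195 servings → $9.04.
The minimum over all feasible corners is $9.04.

$9.04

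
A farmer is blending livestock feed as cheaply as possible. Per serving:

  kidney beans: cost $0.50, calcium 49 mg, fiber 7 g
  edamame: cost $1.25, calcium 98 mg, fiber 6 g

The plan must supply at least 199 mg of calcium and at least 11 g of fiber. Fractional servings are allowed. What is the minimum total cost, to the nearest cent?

$2.03

kidney beans only: max(199/49, 11/7) = 4.061 servings → $2.03.
edamame only: max(199/98, 11/6) = 2.031 servings → $2.54.
kidney beans + edamame: the both-tight solution has a negative serving — not a feasible corner.
The minimum over all feasible corners is $2.03.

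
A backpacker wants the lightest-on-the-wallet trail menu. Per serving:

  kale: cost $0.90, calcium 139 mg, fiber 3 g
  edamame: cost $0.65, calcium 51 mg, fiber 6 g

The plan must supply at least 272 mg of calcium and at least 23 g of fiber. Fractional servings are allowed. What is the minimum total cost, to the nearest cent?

kale only: max(272/139, 23/3) = 7.667 servings → $6.90.
edamame only: max(272/51, 23/6) = 5.333 servings → $3.47.
kale + edamame with both tight: 0.674 servings and 3.496 servings → $2.88.
The minimum over all feasible corners is $2.88.

$2.88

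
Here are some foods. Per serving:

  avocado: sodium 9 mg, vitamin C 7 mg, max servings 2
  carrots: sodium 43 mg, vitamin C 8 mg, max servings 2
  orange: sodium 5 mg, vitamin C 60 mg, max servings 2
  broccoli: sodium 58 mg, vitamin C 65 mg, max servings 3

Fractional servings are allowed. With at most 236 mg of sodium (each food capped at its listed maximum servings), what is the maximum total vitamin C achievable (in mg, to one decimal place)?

Vitamin C per mg sodium: orange 12, broccoli 1.121, avocado 0.7778, carrots 0.186.
Take 2 servings of orange: uses 10 mg sodium, +120.0 mg vitamin C (running total 120.0 mg).
Take 3 servings of broccoli: uses 174 mg sodium, +195.0 mg vitamin C (running total 315.0 mg).
Take 2 servings of avocado: uses 18 mg sodium, +14.0 mg vitamin C (running total 329.0 mg).
Take 0.7907 servings of carrots: uses 34 mg sodium, +6.3 mg vitamin C (running total 335.3 mg).
Greedy by best ratio exhausts the sodium allowance optimally: 335.3 mg.

335.3 mg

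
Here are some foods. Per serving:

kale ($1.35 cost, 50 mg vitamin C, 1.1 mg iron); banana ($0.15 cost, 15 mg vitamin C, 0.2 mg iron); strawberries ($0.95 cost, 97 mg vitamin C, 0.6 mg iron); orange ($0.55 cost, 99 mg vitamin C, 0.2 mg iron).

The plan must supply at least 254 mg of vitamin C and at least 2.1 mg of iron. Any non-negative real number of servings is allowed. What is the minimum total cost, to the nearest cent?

kale only: max(254/50, 2.1/1.1) = 5.08 servings → $6.86.
banana only: max(254/15, 2.1/0.2) = 16.93 servings → $2.54.
strawberries only: max(254/97, 2.1/0.6) = 3.5 servings → $3.33.
orange only: max(254/99, 2.1/0.2) = 10.5 servings → $5.78.
kale + banana with both targets exact would need a negative amount; discard.
kale + strawberries with both tight: 0.6688 servings and 2.274 servings → $3.06.
kale + orange with both tight: 1.588 servings and 1.763 servings → $3.11.
banana + strawberries with both tight: 4.933 servings and 1.856 servings → $2.50.
banana + orange with both tight: 9.351 servings and 1.149 servings → $2.03.
strawberries + orange: the both-tight solution has a negative serving — not a feasible corner.
Cheapest feasible corner: $2.03.

$2.03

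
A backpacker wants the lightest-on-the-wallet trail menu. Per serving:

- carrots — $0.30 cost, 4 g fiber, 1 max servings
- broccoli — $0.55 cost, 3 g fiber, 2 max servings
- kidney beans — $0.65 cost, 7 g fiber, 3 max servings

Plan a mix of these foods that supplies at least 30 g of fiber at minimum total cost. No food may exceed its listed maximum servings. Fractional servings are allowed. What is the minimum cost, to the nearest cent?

$3.17

Cost per g of fiber: carrots $0.0750, kidney beans $0.0929, broccoli $0.1833.
Take 1 serving of carrots: +4.0 g fiber for $0.30 (total $0.30, still need 26.0 g).
Take 3 servings of kidney beans: +21.0 g fiber for $1.95 (total $2.25, still need 5.0 g).
Take 1.667 servings of broccoli: +5.0 g fiber for $0.92 (total $3.17, still need 0.0 g).
Greedy by cheapest-per-g is optimal for a single linear constraint, so the minimum cost is $3.17.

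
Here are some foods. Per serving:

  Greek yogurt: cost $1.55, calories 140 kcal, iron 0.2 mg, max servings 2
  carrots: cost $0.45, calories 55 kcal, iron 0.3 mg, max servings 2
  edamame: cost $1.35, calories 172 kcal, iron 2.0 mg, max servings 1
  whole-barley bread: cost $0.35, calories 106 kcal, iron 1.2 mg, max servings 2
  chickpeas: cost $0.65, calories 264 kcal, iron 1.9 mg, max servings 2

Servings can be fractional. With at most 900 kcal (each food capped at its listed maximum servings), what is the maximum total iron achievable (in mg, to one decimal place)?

8.1 mg

Iron per kcal: edamame 0.01163, whole-barley bread 0.01132, chickpeas 0.007197, carrots 0.005455, Greek yogurt 0.001429.
Take 1 serving of edamame: uses 172 kcal, +2.0 mg iron (running total 2.0 mg).
Take 2 servings of whole-barley bread: uses 212 kcal, +2.4 mg iron (running total 4.4 mg).
Take 1.955 servings of chickpeas: uses 516 kcal, +3.7 mg iron (running total 8.1 mg).
Filling greedily by iron-per-kcal is optimal for one linear limit, giving 8.1 mg.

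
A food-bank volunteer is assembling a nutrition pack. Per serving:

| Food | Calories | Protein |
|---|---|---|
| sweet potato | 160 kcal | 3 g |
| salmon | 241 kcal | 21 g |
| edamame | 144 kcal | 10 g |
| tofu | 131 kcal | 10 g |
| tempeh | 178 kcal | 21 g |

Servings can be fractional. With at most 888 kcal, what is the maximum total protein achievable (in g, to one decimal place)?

Protein per kcal: tempeh 0.118, salmon 0.08714, tofu 0.07634, edamame 0.06944, sweet potato 0.01875.
With no serving limits, spend the whole calories allowance on tempeh: 888 kcal / 178 kcal × 21 g = 104.8 g.

104.8 g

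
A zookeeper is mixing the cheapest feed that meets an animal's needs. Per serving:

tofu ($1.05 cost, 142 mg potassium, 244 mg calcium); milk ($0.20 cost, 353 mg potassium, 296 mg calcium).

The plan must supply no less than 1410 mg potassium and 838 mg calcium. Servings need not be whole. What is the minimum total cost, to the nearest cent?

$0.80

tofu only: max(1410/142, 838/244) = 9.93 servings → $10.43.
milk only: max(1410/353, 838/296) = 3.994 servings → $0.80.
tofu + milk: the both-tight solution has a negative serving — not a feasible corner.
So the least-cost plan costs $0.80.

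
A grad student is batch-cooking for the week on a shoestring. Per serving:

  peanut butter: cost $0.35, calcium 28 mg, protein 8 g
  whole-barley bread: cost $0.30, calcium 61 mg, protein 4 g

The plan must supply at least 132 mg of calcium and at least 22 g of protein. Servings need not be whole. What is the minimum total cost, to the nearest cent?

peanut butter only: max(132/28, 22/8) = 4.714 servings → $1.65.
whole-barley bread only: max(132/61, 22/4) = 5.5 servings → $1.65.
peanut butter + whole-barley bread with both tight: 2.165 servings and 1.17 servings → $1.11.
The minimum over all feasible corners is $1.11.

$1.11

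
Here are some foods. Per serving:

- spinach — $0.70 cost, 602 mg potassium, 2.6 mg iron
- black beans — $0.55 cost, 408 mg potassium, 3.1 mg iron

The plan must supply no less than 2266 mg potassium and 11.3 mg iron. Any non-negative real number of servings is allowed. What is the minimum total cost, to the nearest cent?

$2.72

At the optimum either one food covers both requirements or two foods hit both targets exactly; no other combination can be cheaper.
spinach only: max(2266/602, 11.3/2.6) = 4.346 servings → $3.04.
black beans only: max(2266/408, 11.3/3.1) = 5.554 servings → $3.05.
spinach + black beans with both tight: 2.998 servings and 1.131 servings → $2.72.
The minimum over all feasible corners is $2.72.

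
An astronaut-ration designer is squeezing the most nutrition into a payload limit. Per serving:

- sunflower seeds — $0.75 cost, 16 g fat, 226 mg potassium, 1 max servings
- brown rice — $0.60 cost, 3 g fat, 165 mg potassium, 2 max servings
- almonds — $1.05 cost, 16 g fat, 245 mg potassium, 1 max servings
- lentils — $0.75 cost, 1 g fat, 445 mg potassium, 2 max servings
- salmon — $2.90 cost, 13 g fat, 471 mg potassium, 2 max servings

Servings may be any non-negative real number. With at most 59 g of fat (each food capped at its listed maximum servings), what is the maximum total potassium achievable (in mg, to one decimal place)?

2534.1 mg

Potassium per g fat: lentils 445, brown rice 55, salmon 36.23, almonds 15.31, sunflower seeds 14.12.
Take 2 servings of lentils: uses 2 g fat, +890.0 mg potassium (running total 890.0 mg).
Take 2 servings of brown rice: uses 6 g fat, +330.0 mg potassium (running total 1220.0 mg).
Take 2 servings of salmon: uses 26 g fat, +942.0 mg potassium (running total 2162.0 mg).
Take 1 serving of almonds: uses 16 g fat, +245.0 mg potassium (running total 2407.0 mg).
Take 0.5625 servings of sunflower seeds: uses 9 g fat, +127.1 mg potassium (running total 2534.1 mg).
Filling greedily by potassium-per-g fat is optimal for one linear limit, giving 2534.1 mg.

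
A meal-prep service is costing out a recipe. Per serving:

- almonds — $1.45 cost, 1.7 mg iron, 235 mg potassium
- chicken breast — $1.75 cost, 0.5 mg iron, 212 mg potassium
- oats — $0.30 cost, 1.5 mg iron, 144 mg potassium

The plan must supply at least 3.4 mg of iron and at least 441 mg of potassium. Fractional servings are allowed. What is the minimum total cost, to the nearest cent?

$0.92

An LP optimum is at a vertex; with two nutrient constraints at most two foods are used. Check each candidate.
almonds only: max(3.4/1.7, 441/235) = 2 servings → $2.90.
chicken breast only: max(3.4/0.5, 441/212) = 6.8 servings → $11.90.
oats only: max(3.4/1.5, 441/144) = 3.062 servings → $0.92.
almonds + chicken breast: intersection lies outside the first quadrant.
almonds + oats with both tight: 1.596 servings and 0.4578 servings → $2.45.
chicken breast + oats with both tight: 0.6988 servings and 2.034 servings → $1.83.
The minimum over all feasible corners is $0.92.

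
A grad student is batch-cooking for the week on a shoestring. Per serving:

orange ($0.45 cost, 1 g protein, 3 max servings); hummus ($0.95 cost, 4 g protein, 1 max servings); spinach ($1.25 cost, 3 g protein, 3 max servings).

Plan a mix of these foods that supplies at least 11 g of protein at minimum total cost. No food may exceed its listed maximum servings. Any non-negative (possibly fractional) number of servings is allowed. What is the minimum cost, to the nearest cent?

$3.87

Cost per g of protein: hummus $0.2375, spinach $0.4167, orange $0.4500.
Take 1 serving of hummus: +4.0 g protein for $0.95 (total $0.95, still need 7.0 g).
Take 2.333 servings of spinach: +7.0 g protein for $2.92 (total $3.87, still need 0.0 g).
Greedy by cheapest-per-g is optimal for a single linear constraint, so the minimum cost is $3.87.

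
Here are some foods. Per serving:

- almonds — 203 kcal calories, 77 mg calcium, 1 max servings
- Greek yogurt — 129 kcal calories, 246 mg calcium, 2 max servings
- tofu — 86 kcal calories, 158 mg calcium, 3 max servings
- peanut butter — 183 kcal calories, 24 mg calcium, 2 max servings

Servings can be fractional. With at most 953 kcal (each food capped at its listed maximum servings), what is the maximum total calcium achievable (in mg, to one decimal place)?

Calcium per kcal: Greek yogurt 1.907, tofu 1.837, almonds 0.3793, peanut butter 0.1311.
Take 2 servings of Greek yogurt: uses 258 kcal, +492.0 mg calcium (running total 492.0 mg).
Take 3 servings of tofu: uses 258 kcal, +474.0 mg calcium (running total 966.0 mg).
Take 1 serving of almonds: uses 203 kcal, +77.0 mg calcium (running total 1043.0 mg).
Take 1.279 servings of peanut butter: uses 234 kcal, +30.7 mg calcium (running total 1073.7 mg).
Filling greedily by calcium-per-kcal is optimal for one linear limit, giving 1073.7 mg.

1073.7 mg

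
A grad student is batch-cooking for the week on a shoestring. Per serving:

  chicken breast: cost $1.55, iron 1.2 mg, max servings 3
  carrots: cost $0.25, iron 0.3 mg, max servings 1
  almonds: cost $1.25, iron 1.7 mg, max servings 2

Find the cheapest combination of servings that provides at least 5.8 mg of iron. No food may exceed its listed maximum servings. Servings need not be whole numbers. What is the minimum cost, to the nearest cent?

Cost per mg of iron: almonds $0.7353, carrots $0.8333, chicken breast $1.2917.
Take 2 servings of almonds: +3.4 mg iron for $2.50 (total $2.50, still need 2.4 mg).
Take 1 serving of carrots: +0.3 mg iron for $0.25 (total $2.75, still need 2.1 mg).
Take 1.75 servings of chicken breast: +2.1 mg iron for $2.71 (total $5.46, still need 0.0 mg).
Filling from the cheapest source first is optimal under one linear minimum: $5.46.

$5.46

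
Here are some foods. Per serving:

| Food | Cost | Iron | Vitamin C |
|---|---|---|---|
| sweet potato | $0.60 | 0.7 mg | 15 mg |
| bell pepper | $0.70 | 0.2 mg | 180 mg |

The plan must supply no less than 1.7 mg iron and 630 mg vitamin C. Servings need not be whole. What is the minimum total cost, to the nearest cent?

Check every corner: each single food scaled to meet both minima, and each pair solved so both constraints bind.
sweet potato only: max(1.7/0.7, 630/15) = 42 servings → $25.20.
bell pepper only: max(1.7/0.2, 630/180) = 8.5 servings → $5.95.
sweet potato + bell pepper with both tight: 1.463 servings and 3.378 servings → $3.24.
The minimum over all feasible corners is $3.24.

$3.24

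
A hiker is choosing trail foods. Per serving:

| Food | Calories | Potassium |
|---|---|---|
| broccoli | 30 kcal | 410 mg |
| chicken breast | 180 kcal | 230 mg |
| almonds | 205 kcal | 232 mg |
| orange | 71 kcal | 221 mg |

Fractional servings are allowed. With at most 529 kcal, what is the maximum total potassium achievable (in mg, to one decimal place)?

Potassium per kcal: broccoli 13.67, orange 3.113, chicken breast 1.278, almonds 1.132.
With no serving limits, spend the whole calories allowance on broccoli: 529 kcal / 30 kcal × 410 mg = 7229.7 mg.

7229.7 mg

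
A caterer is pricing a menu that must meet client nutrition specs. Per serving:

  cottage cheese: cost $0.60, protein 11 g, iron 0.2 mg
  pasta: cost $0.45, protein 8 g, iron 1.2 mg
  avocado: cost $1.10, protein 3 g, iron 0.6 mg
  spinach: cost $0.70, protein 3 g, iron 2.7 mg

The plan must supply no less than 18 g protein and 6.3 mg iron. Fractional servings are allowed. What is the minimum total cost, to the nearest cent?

Compare the cost at each extreme point of the feasible region.
cottage cheese only: max(18/11, 6.3/0.2) = 31.5 servings → $18.90.
pasta only: max(18/8, 6.3/1.2) = 5.25 servings → $2.36.
avocado only: max(18/3, 6.3/0.6) = 10.5 servings → $11.55.
spinach only: max(18/3, 6.3/2.7) = 6 servings → $4.20.
cottage cheese + pasta with both targets exact would need a negative amount; discard.
cottage cheese + avocado: intersection lies outside the first quadrant.
cottage cheese + spinach with both tight: 1.021 servings and 2.258 servings → $2.19.
pasta + avocado with both targets exact would need a negative amount; discard.
pasta + spinach with both tight: 1.65 servings and 1.6 servings → $1.86.
avocado + spinach with both tight: 4.714 servings and 1.286 servings → $6.09.
So the least-cost plan costs $1.86.

$1.86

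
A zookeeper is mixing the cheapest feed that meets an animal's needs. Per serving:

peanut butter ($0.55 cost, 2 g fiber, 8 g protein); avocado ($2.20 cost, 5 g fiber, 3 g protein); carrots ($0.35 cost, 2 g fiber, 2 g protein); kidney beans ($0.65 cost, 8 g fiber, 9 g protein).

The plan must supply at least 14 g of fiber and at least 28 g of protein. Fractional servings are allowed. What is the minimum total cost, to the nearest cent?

For a min-cost LP with two ≥-constraints, a basic feasible solution has at most two positive variables.
peanut butter only: max(14/2, 28/8) = 7 servings → $3.85.
avocado only: max(14/5, 28/3) = 9.333 servings → $20.53.
carrots only: max(14/2, 28/2) = 14 servings → $4.90.
kidney beans only: max(14/8, 28/9) = 3.111 servings → $2.02.
peanut butter + avocado with both tight: 2.882 servings and 1.647 servings → $5.21.
peanut butter + carrots with both tight: 2.333 servings and 4.667 servings → $2.92.
peanut butter + kidney beans with both tight: 2.13 servings and 1.217 servings → $1.96.
avocado + carrots with both targets exact would need a negative amount; discard.
avocado + kidney beans: the both-tight solution has a negative serving — not a feasible corner.
carrots + kidney beans with both targets exact would need a negative amount; discard.
The minimum over all feasible corners is $1.96.

$1.96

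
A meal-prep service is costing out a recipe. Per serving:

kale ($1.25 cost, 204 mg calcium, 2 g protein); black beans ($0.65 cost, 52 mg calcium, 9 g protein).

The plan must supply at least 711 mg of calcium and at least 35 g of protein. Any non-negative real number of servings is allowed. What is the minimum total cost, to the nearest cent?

$5.45

Minimising a linear cost over {calcium ≥ 711, protein ≥ 35, servings ≥ 0} — the optimum is at a vertex, using one or two foods.
kale only: max(711/204, 35/2) = 17.5 servings → $21.88.
black beans only: max(711/52, 35/9) = 13.67 servings → $8.89.
kale + black beans with both tight: 2.644 servings and 3.301 servings → $5.45.
So the least-cost plan costs $5.45.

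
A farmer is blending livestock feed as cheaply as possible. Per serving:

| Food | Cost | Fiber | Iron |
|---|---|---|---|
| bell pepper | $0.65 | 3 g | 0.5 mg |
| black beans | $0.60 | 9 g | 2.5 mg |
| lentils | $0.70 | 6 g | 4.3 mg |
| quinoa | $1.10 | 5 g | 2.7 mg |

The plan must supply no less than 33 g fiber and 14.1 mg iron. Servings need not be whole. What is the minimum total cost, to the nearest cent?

Compare the cost at each extreme point of the feasible region.
bell pepper only: max(33/3, 14.1/0.5) = 28.2 servings → $18.33.
black beans only: max(33/9, 14.1/2.5) = 5.64 servings → $3.38.
lentils only: max(33/6, 14.1/4.3) = 5.5 servings → $3.85.
quinoa only: max(33/5, 14.1/2.7) = 6.6 servings → $7.26.
bell pepper + black beans: intersection lies outside the first quadrant.
bell pepper + lentils with both tight: 5.788 servings and 2.606 servings → $5.59.
bell pepper + quinoa with both tight: 3.321 servings and 4.607 servings → $7.23.
black beans + lentils with both tight: 2.418 servings and 1.873 servings → $2.76.
black beans + quinoa with both tight: 1.576 servings and 3.763 servings → $5.08.
lentils + quinoa: intersection lies outside the first quadrant.
Cheapest feasible corner: $2.76.

$2.76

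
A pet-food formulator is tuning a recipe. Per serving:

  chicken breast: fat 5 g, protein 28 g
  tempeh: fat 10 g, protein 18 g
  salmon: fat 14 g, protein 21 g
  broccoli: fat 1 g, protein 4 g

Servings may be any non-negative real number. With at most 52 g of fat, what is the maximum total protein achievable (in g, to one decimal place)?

291.2 g

Protein per g fat: chicken breast 5.6, broccoli 4, tempeh 1.8, salmon 1.5.
With no serving limits, spend the whole fat allowance on chicken breast: 52 g / 5 g × 28 g = 291.2 g.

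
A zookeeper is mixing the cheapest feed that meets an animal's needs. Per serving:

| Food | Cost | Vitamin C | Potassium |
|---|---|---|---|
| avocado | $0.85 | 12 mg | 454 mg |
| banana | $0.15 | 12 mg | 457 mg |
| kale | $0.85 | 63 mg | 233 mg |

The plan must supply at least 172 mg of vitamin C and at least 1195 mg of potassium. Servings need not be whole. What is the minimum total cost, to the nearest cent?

This is a tiny linear program; its minimum lies at a vertex of the feasible set. List the vertices and price them.
avocado only: max(172/12, 1195/454) = 14.33 servings → $12.18.
banana only: max(172/12, 1195/457) = 14.33 servings → $2.15.
kale only: max(172/63, 1195/233) = 5.129 servings → $4.36.
avocado + banana: intersection lies outside the first quadrant.
avocado + kale with both tight: 1.364 servings and 2.47 servings → $3.26.
banana + kale with both tight: 1.354 servings and 2.472 servings → $2.30.
Cheapest feasible corner: $2.15.

$2.15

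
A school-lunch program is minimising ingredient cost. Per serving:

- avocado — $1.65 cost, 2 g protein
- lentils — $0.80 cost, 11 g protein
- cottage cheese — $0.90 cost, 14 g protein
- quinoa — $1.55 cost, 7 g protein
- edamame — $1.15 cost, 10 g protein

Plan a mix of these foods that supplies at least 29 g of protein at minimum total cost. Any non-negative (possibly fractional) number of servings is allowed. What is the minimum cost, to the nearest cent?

$1.86

Cost per g of protein: cottage cheese $0.0643, lentils $0.0727, edamame $0.1150, quinoa $0.2214, avocado $0.8250.
With no serving limits, use only cottage cheese: 29 g / 14 g = 2.071 servings × $0.90 = $1.86.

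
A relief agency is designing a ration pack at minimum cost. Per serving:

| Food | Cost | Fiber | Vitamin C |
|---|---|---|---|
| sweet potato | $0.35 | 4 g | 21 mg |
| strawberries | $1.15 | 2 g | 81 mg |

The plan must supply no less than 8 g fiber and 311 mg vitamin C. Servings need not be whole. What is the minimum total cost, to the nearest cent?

$4.42

Minimising a linear cost over {fiber ≥ 8, vitamin C ≥ 311, servings ≥ 0} — the optimum is at a vertex, using one or two foods.
sweet potato only: max(8/4, 311/21) = 14.81 servings → $5.18.
strawberries only: max(8/2, 311/81) = 4 servings → $4.60.
sweet potato + strawberries with both tight: 0.0922 servings and 3.816 servings → $4.42.
So the least-cost plan costs $4.42.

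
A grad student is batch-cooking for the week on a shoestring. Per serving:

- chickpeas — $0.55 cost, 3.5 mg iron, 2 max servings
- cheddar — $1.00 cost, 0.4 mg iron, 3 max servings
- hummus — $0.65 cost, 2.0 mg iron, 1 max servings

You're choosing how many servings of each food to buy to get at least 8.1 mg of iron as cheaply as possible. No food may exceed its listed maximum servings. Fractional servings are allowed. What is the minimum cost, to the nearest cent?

$1.46

Cost per mg of iron: chickpeas $0.1571, hummus $0.3250, cheddar $2.5000.
Take 2 servings of chickpeas: +7.0 mg iron for $1.10 (total $1.10, still need 1.1 mg).
Take 0.55 servings of hummus: +1.1 mg iron for $0.36 (total $1.46, still need 0.0 mg).
Filling from the cheapest source first is optimal under one linear minimum: $1.46.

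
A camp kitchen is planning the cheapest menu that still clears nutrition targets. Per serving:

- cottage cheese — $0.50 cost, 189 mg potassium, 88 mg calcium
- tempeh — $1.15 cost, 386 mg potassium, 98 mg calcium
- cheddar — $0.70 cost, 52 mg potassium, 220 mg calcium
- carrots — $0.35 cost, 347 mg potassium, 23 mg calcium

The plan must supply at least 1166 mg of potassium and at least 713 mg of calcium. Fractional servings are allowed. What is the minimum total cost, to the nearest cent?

An LP optimum is at a vertex; with two nutrient constraints at most two foods are used. Check each candidate.
cottage cheese only: max(1166/189, 713/88) = 8.102 servings → $4.05.
tempeh only: max(1166/386, 713/98) = 7.276 servings → $8.37.
cheddar only: max(1166/52, 713/220) = 22.42 servings → $15.70.
carrots only: max(1166/347, 713/23) = 31 servings → $10.85.
cottage cheese + tempeh: intersection lies outside the first quadrant.
cottage cheese + cheddar with both tight: 5.93 servings and 0.8688 servings → $3.57.
cottage cheese + carrots: the both-tight solution has a negative serving — not a feasible corner.
tempeh + cheddar with both tight: 2.749 servings and 2.016 servings → $4.57.
tempeh + carrots with both targets exact would need a negative amount; discard.
cheddar + carrots with both tight: 2.936 servings and 2.92 servings → $3.08.
Cheapest feasible corner: $3.08.

$3.08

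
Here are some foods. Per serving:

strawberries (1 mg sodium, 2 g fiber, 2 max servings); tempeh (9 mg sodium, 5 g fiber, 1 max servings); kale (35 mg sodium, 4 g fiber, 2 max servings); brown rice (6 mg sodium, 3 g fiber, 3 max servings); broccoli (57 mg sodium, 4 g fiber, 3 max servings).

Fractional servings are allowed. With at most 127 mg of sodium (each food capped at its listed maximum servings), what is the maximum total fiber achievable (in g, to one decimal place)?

28.0 g

Fiber per mg sodium: strawberries 2, tempeh 0.5556, brown rice 0.5, kale 0.1143, broccoli 0.07018.
Take 2 servings of strawberries: uses 2 mg sodium, +4.0 g fiber (running total 4.0 g).
Take 1 serving of tempeh: uses 9 mg sodium, +5.0 g fiber (running total 9.0 g).
Take 3 servings of brown rice: uses 18 mg sodium, +9.0 g fiber (running total 18.0 g).
Take 2 servings of kale: uses 70 mg sodium, +8.0 g fiber (running total 26.0 g).
Take 0.4912 servings of broccoli: uses 28 mg sodium, +2.0 g fiber (running total 28.0 g).
Filling greedily by fiber-per-mg sodium is optimal for one linear limit, giving 28.0 g.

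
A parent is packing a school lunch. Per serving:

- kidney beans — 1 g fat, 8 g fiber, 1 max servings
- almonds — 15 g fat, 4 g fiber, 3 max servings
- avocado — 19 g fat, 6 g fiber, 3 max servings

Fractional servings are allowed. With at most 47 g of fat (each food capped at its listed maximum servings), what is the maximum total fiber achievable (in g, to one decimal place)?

22.5 g

Fiber per g fat: kidney beans 8, avocado 0.3158, almonds 0.2667.
Take 1 serving of kidney beans: uses 1 g fat, +8.0 g fiber (running total 8.0 g).
Take 2.421 servings of avocado: uses 46 g fat, +14.5 g fiber (running total 22.5 g).
Filling greedily by fiber-per-g fat is optimal for one linear limit, giving 22.5 g.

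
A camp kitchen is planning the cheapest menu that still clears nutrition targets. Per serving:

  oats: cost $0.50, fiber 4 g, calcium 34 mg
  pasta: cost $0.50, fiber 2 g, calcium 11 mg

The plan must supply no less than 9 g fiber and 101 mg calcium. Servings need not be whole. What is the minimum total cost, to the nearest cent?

$1.49

Compare the cost at each extreme point of the feasible region.
oats only: max(9/4, 101/34) = 2.971 servings → $1.49.
pasta only: max(9/2, 101/11) = 9.182 servings → $4.59.
oats + pasta: intersection lies outside the first quadrant.
So the least-cost plan costs $1.49.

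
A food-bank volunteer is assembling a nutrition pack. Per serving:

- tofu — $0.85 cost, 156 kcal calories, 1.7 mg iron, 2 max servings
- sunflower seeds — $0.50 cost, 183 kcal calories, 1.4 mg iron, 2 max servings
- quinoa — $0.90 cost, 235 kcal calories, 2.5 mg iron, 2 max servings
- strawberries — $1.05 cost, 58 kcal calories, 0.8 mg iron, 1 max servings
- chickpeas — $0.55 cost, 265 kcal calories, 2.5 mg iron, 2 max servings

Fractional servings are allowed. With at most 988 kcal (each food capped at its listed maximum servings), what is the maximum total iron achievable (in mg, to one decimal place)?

Iron per kcal: strawberries 0.01379, tofu 0.0109, quinoa 0.01064, chickpeas 0.009434, sunflower seeds 0.00765.
Take 1 serving of strawberries: uses 58 kcal, +0.8 mg iron (running total 0.8 mg).
Take 2 servings of tofu: uses 312 kcal, +3.4 mg iron (running total 4.2 mg).
Take 2 servings of quinoa: uses 470 kcal, +5.0 mg iron (running total 9.2 mg).
Take 0.5585 servings of chickpeas: uses 148 kcal, +1.4 mg iron (running total 10.6 mg).
Greedy by best ratio exhausts the calories allowance optimally: 10.6 mg.

10.6 mg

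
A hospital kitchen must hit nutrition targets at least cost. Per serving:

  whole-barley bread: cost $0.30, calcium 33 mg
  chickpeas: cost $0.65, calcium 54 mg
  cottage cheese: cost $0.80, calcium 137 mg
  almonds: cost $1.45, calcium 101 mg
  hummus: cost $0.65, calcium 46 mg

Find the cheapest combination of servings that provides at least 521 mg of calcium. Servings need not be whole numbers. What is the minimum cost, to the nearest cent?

$3.04

Cost per mg of calcium: cottage cheese $0.0058, whole-barley bread $0.0091, chickpeas $0.0120, hummus $0.0141, almonds $0.0144.
With no serving limits, use only cottage cheese: 521 mg / 137 mg = 3.803 servings × $0.80 = $3.04.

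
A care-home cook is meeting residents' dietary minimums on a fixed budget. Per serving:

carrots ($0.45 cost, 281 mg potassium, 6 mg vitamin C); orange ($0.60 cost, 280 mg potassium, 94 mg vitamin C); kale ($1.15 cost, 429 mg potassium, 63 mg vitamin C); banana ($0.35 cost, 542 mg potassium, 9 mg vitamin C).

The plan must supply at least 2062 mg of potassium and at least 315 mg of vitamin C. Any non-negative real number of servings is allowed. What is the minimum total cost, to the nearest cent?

carrots only: max(2062/281, 315/6) = 52.5 servings → $23.62.
orange only: max(2062/280, 315/94) = 7.364 servings → $4.42.
kale only: max(2062/429, 315/63) = 5 servings → $5.75.
banana only: max(2062/542, 315/9) = 35 servings → $12.25.
carrots + orange with both tight: 4.271 servings and 3.078 servings → $3.77.
carrots + kale: the both-tight solution has a negative serving — not a feasible corner.
carrots + banana: intersection lies outside the first quadrant.
orange + kale with both tight: 0.2305 servings and 4.656 servings → $5.49.
orange + banana with both tight: 3.142 servings and 2.181 servings → $2.65.
kale + banana with both targets exact would need a negative amount; discard.
Cheapest feasible corner: $2.65.

$2.65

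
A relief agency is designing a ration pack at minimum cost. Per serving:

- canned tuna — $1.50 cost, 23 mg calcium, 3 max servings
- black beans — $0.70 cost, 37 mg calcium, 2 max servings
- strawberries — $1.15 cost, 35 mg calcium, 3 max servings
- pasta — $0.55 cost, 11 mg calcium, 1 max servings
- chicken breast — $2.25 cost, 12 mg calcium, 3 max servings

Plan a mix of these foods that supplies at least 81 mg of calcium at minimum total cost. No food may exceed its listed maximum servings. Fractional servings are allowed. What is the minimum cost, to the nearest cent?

$1.63

Cost per mg of calcium: black beans $0.0189, strawberries $0.0329, pasta $0.0500, canned tuna $0.0652, chicken breast $0.1875.
Take 2 servings of black beans: +74.0 mg calcium for $1.40 (total $1.40, still need 7.0 mg).
Take 0.2 servings of strawberries: +7.0 mg calcium for $0.23 (total $1.63, still need 0.0 mg).
Greedy by cheapest-per-mg is optimal for a single linear constraint, so the minimum cost is $1.63.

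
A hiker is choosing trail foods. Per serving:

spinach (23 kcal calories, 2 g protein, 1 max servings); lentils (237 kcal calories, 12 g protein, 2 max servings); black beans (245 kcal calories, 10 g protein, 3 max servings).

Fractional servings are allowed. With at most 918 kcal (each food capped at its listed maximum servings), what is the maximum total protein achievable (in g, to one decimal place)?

Protein per kcal: spinach 0.08696, lentils 0.05063, black beans 0.04082.
Take 1 serving of spinach: uses 23 kcal, +2.0 g protein (running total 2.0 g).
Take 2 servings of lentils: uses 474 kcal, +24.0 g protein (running total 26.0 g).
Take 1.718 servings of black beans: uses 421 kcal, +17.2 g protein (running total 43.2 g).
Filling greedily by protein-per-kcal is optimal for one linear limit, giving 43.2 g.

43.2 g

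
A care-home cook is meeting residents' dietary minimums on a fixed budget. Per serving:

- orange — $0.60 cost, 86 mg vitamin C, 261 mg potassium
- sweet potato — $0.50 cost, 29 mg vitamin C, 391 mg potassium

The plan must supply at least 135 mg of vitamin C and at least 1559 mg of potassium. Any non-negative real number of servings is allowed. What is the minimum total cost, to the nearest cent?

orange only: max(135/86, 1559/261) = 5.973 servings → $3.58.
sweet potato only: max(135/29, 1559/391) = 4.655 servings → $2.33.
orange + sweet potato with both tight: 0.2907 servings and 3.793 servings → $2.07.
The minimum over all feasible corners is $2.07.

$2.07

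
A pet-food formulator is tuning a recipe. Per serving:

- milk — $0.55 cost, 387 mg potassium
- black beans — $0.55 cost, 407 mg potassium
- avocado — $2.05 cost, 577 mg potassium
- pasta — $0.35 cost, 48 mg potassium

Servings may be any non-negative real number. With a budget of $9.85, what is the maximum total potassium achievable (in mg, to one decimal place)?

7289.0 mg

Potassium per dollar: black beans 740, milk 703.6, avocado 281.5, pasta 137.1.
With no serving limits, spend the whole cost allowance on black beans: $9.85 / $0.55 × 407 mg = 7289.0 mg.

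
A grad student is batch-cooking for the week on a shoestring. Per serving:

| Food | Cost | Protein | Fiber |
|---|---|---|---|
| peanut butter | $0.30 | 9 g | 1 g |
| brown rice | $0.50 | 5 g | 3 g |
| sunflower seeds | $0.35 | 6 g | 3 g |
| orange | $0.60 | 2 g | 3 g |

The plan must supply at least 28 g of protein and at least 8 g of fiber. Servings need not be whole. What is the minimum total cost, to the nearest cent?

This is a tiny linear program; its minimum lies at a vertex of the feasible set. List the vertices and price them.
peanut butter only: max(28/9, 8/1) = 8 servings → $2.40.
brown rice only: max(28/5, 8/3) = 5.6 servings → $2.80.
sunflower seeds only: max(28/6, 8/3) = 4.667 servings → $1.63.
orange only: max(28/2, 8/3) = 14 servings → $8.40.
peanut butter + brown rice with both tight: 2 servings and 2 servings → $1.60.
peanut butter + sunflower seeds with both tight: 1.714 servings and 2.095 servings → $1.25.
peanut butter + orange with both tight: 2.72 servings and 1.76 servings → $1.87.
brown rice + sunflower seeds: intersection lies outside the first quadrant.
brown rice + orange with both targets exact would need a negative amount; discard.
sunflower seeds + orange: intersection lies outside the first quadrant.
So the least-cost plan costs $1.25.

$1.25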